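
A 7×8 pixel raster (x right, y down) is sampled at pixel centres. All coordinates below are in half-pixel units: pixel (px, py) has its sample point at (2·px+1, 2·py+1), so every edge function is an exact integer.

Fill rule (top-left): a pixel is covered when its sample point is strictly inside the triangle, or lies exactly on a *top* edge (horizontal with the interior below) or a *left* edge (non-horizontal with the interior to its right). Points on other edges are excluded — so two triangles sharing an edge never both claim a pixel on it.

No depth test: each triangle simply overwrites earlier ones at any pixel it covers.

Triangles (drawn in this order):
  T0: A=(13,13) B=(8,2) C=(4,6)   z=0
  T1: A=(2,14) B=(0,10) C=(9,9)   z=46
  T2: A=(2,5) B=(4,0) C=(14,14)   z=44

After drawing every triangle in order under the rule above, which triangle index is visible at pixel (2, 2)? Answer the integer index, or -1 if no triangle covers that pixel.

T0:
  2·area = 64  (B↔C swapped to make it positive)
  edge (13, 13)→(4, 6): d=(-9,-7) top-left  bias=+0
  edge (4, 6)→(8, 2): d=(4,-4) top-left  bias=+0
  edge (8, 2)→(13, 13): d=(5,11) right/bottom  bias=-1
    (4,0)@(9, 1): e=[80,0,-16] → .  [on edge]
    (3,1)@(7, 3): e=[48,0,16] → X  [on edge]
    (4,1)@(9, 3): e=[62,8,-6] → .
    (2,2)@(5, 5): e=[16,0,48] → X  [on edge]
    (4,2)@(9, 5): e=[44,16,4] → X
    (5,2)@(11, 5): e=[58,24,-18] → .
    (1,3)@(3, 7): e=[-16,0,80] → .  [on edge]
    (2,3)@(5, 7): e=[-2,8,58] → .
    (3,3)@(7, 7): e=[12,16,36] → X
    (5,3)@(11, 7): e=[40,32,-8] → .
    (0,4)@(1, 9): e=[-48,0,112] → .  [on edge]
    (3,4)@(7, 9): e=[-6,24,46] → .
    (6,6)@(13, 13): e=[0,64,0] → .  [on edge]
  covered (9 px):
    . . . . . . .
    . . . X . . .
    . . X X X . .
    . . . X X . .
    . . . . X X .
    . . . . . X .
    . . . . . . .
    . . . . . . .
T1:
  2·area = 38
  edge (2, 14)→(0, 10): d=(-2,-4) top-left  bias=+0
  edge (0, 10)→(9, 9): d=(9,-1) top-left  bias=+0
  edge (9, 9)→(2, 14): d=(-7,5) right/bottom  bias=-1
    (4,4)@(9, 9): e=[38,0,0] → .  [on edge]
    (0,5)@(1, 11): e=[2,10,26] → X
    (1,5)@(3, 11): e=[10,12,16] → X
    (2,5)@(5, 11): e=[18,14,6] → X
    (3,5)@(7, 11): e=[26,16,-4] → .
    (0,6)@(1, 13): e=[-2,28,12] → .
    (1,6)@(3, 13): e=[6,30,2] → X
    (2,6)@(5, 13): e=[14,32,-8] → .
    (1,7)@(3, 15): e=[2,48,-12] → .
  covered (4 px):
    . . . . . . .
    . . . . . . .
    . . . . . . .
    . . . . . . .
    . . . . . . .
    X X X . . . .
    . X . . . . .
    . . . . . . .
T2:
  2·area = 78
  edge (2, 5)→(4, 0): d=(2,-5) top-left  bias=+0
  edge (4, 0)→(14, 14): d=(10,14) right/bottom  bias=-1
  edge (14, 14)→(2, 5): d=(-12,-9) top-left  bias=+0
    (1,1)@(3, 3): e=[1,44,33] → X
    (2,1)@(5, 3): e=[11,16,51] → X
    (3,1)@(7, 3): e=[21,-12,69] → .
    (1,2)@(3, 5): e=[5,64,9] → X
    (3,2)@(7, 5): e=[25,8,45] → X
    (4,2)@(9, 5): e=[35,-20,63] → .
    (1,3)@(3, 7): e=[9,84,-15] → .
    (2,3)@(5, 7): e=[19,56,3] → X
    (4,3)@(9, 7): e=[39,0,39] → .  [on edge]
    (2,4)@(5, 9): e=[23,76,-21] → .
    (3,4)@(7, 9): e=[33,48,-3] → .
    (4,4)@(9, 9): e=[43,20,15] → X
  covered (10 px):
    . . . . . . .
    . X X . . . .
    . X X X . . .
    . . X X . . .
    . . . . X . .
    . . . . . X .
    . . . . . . X
    . . . . . . .

Z-buffer (winner per pixel, '.' = empty):
  . . . . . . .
  . 2 2 0 . . .
  . 2 2 2 0 . .
  . . 2 2 0 . .
  . . . . 2 0 .
  1 1 1 . . 2 .
  . 1 . . . . 2
  . . . . . . .

Result: 2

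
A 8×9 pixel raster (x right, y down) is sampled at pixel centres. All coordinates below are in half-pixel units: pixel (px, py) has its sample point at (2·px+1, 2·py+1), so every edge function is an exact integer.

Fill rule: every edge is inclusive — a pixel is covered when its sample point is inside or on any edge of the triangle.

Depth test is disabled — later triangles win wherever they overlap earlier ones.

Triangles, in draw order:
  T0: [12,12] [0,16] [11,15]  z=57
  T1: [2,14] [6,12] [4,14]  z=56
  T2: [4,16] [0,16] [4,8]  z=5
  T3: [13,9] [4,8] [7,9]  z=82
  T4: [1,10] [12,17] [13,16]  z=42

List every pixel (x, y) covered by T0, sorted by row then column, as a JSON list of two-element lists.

T0:
  2·area = 32  (B↔C swapped to make it positive)
  edge (12, 12)→(11, 15): d=(-1,3) inclusive
  edge (11, 15)→(0, 16): d=(-11,1) inclusive
  edge (0, 16)→(12, 12): d=(12,-4) inclusive
    (7,1)@(15, 3): e=[0,128,-96] → .  [on edge]
    (6,4)@(13, 9): e=[0,64,-32] → .  [on edge]
    (7,5)@(15, 11): e=[-8,40,0] → .  [on edge]
    (4,6)@(9, 13): e=[8,24,0] → X  [on edge]
    (5,6)@(11, 13): e=[2,22,8] → X
    (6,6)@(13, 13): e=[-4,20,16] → .
    (1,7)@(3, 15): e=[24,8,0] → X  [on edge]
    (2,7)@(5, 15): e=[18,6,8] → X
    (3,7)@(7, 15): e=[12,4,16] → X
    (5,7)@(11, 15): e=[0,0,32] → X  [on edge]
    (6,7)@(13, 15): e=[-6,-2,40] → .
    (1,8)@(3, 17): e=[22,-14,24] → .
  covered (7 px):
    . . . . . . . .
    . . . . . . . .
    . . . . . . . .
    . . . . . . . .
    . . . . . . . .
    . . . . . . . .
    . . . . X X . .
    . X X X X X . .
    . . . . . . . .
T1:
  2·area = 4
  edge (2, 14)→(6, 12): d=(4,-2) inclusive
  edge (6, 12)→(4, 14): d=(-2,2) inclusive
  edge (4, 14)→(2, 14): d=(-2,0) inclusive
    (7,1)@(15, 3): e=[-18,0,22] → .  [on edge]
    (6,2)@(13, 5): e=[-14,0,18] → .  [on edge]
    (5,3)@(11, 7): e=[-10,0,14] → .  [on edge]
    (4,4)@(9, 9): e=[-6,0,10] → .  [on edge]
    (3,5)@(7, 11): e=[-2,0,6] → .  [on edge]
    (2,6)@(5, 13): e=[2,0,2] → X  [on edge]
    (3,6)@(7, 13): e=[6,-4,2] → .
    (1,7)@(3, 15): e=[6,0,-2] → .  [on edge]
    (2,7)@(5, 15): e=[10,-4,-2] → .
    (0,8)@(1, 17): e=[10,0,-6] → .  [on edge]
  covered (1 px):
    . . . . . . . .
    . . . . . . . .
    . . . . . . . .
    . . . . . . . .
    . . . . . . . .
    . . . . . . . .
    . . X . . . . .
    . . . . . . . .
    . . . . . . . .
T2:
  2·area = 32
  edge (4, 16)→(0, 16): d=(-4,0) inclusive
  edge (0, 16)→(4, 8): d=(4,-8) inclusive
  edge (4, 8)→(4, 16): d=(0,8) inclusive
    (1,5)@(3, 11): e=[20,4,8] → X
    (2,5)@(5, 11): e=[20,20,-8] → .
    (1,6)@(3, 13): e=[12,12,8] → X
    (2,6)@(5, 13): e=[12,28,-8] → .
    (0,7)@(1, 15): e=[4,4,24] → X
    (2,7)@(5, 15): e=[4,36,-8] → .
    (0,8)@(1, 17): e=[-4,12,24] → .
    (1,8)@(3, 17): e=[-4,28,8] → .
  covered (4 px):
    . . . . . . . .
    . . . . . . . .
    . . . . . . . .
    . . . . . . . .
    . . . . . . . .
    . X . . . . . .
    . X . . . . . .
    X X . . . . . .
    . . . . . . . .
T3:
  2·area = 6  (B↔C swapped to make it positive)
  edge (13, 9)→(7, 9): d=(-6,0) inclusive
  edge (7, 9)→(4, 8): d=(-3,-1) inclusive
  edge (4, 8)→(13, 9): d=(9,1) inclusive
    (0,3)@(1, 7): e=[12,0,-6] → .  [on edge]
    (0,4)@(1, 9): e=[0,-6,12] → .  [on edge]
    (1,4)@(3, 9): e=[0,-4,10] → .  [on edge]
    (2,4)@(5, 9): e=[0,-2,8] → .  [on edge]
    (3,4)@(7, 9): e=[0,0,6] → X  [on edge]
    (4,4)@(9, 9): e=[0,2,4] → X  [on edge]
    (5,4)@(11, 9): e=[0,4,2] → X  [on edge]
    (6,4)@(13, 9): e=[0,6,0] → X  [on edge]
    (7,4)@(15, 9): e=[0,8,-2] → .  [on edge]
    (3,5)@(7, 11): e=[-12,-6,24] → .
    (4,5)@(9, 11): e=[-12,-4,22] → .
    (5,5)@(11, 11): e=[-12,-2,20] → .
    (6,5)@(13, 11): e=[-12,0,18] → .  [on edge]
  covered (4 px):
    . . . . . . . .
    . . . . . . . .
    . . . . . . . .
    . . . . . . . .
    . . . X X X X .
    . . . . . . . .
    . . . . . . . .
    . . . . . . . .
    . . . . . . . .
T4:
  2·area = 18  (B↔C swapped to make it positive)
  edge (1, 10)→(13, 16): d=(12,6) inclusive
  edge (13, 16)→(12, 17): d=(-1,1) inclusive
  edge (12, 17)→(1, 10): d=(-11,-7) inclusive
    (1,5)@(3, 11): e=[0,15,3] → X  [on edge]
    (2,5)@(5, 11): e=[-12,13,17] → .
    (1,6)@(3, 13): e=[24,13,-19] → .
    (3,6)@(7, 13): e=[0,9,9] → X  [on edge]
    (4,6)@(9, 13): e=[-12,7,23] → .
    (3,7)@(7, 15): e=[24,7,-13] → .
    (4,7)@(9, 15): e=[12,5,1] → X
    (5,7)@(11, 15): e=[0,3,15] → X  [on edge]
    (6,7)@(13, 15): e=[-12,1,29] → .
    (4,8)@(9, 17): e=[36,3,-21] → .
    (5,8)@(11, 17): e=[24,1,-7] → .
    (7,8)@(15, 17): e=[0,-3,21] → .  [on edge]
  covered (4 px):
    . . . . . . . .
    . . . . . . . .
    . . . . . . . .
    . . . . . . . .
    . . . . . . . .
    . X . . . . . .
    . . . X . . . .
    . . . . X X . .
    . . . . . . . .

Final: [[4,6],[5,6],[1,7],[2,7],[3,7],[4,7],[5,7]]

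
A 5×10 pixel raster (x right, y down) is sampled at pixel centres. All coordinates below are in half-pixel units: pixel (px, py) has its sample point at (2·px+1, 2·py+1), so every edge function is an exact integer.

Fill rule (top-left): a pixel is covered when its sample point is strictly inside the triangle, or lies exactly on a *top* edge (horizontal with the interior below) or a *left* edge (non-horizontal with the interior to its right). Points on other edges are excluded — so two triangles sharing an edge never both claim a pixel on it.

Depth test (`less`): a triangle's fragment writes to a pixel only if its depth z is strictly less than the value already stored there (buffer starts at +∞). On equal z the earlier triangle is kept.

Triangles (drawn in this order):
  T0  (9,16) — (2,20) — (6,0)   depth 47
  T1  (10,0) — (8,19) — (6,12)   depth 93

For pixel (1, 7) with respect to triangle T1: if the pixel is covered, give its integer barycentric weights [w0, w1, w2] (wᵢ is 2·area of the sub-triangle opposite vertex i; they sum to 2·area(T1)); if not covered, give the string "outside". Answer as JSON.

T0:
  2·area = 124
  edge (9, 16)→(2, 20): d=(-7,4) right/bottom  bias=-1
  edge (2, 20)→(6, 0): d=(4,-20) top-left  bias=+0
  edge (6, 0)→(9, 16): d=(3,16) right/bottom  bias=-1
    (2,2)@(5, 5): e=[93,0,31] → X  [on edge]
    (3,2)@(7, 5): e=[85,40,-1] → .
    (2,3)@(5, 7): e=[79,8,37] → X
    (3,3)@(7, 7): e=[71,48,5] → X
    (4,3)@(9, 7): e=[63,88,-27] → .
    (2,4)@(5, 9): e=[65,16,43] → X
    (4,4)@(9, 9): e=[49,96,-21] → .
    (2,5)@(5, 11): e=[51,24,49] → X
    (4,5)@(9, 11): e=[35,104,-15] → .
    (2,6)@(5, 13): e=[37,32,55] → X
    (4,6)@(9, 13): e=[21,112,-9] → .
    (1,7)@(3, 15): e=[31,0,93] → X  [on edge]
  covered (16 px):
    . . . . .
    . . . . .
    . . X . .
    . . X X .
    . . X X .
    . . X X .
    . . X X .
    . X X X .
    . X X X .
    . X . . .
T1:
  2·area = 52
  edge (10, 0)→(8, 19): d=(-2,19) right/bottom  bias=-1
  edge (8, 19)→(6, 12): d=(-2,-7) top-left  bias=+0
  edge (6, 12)→(10, 0): d=(4,-12) top-left  bias=+0
    (4,1)@(9, 3): e=[13,39,0] → X  [on edge]
    (4,2)@(9, 5): e=[9,35,8] → X
    (4,3)@(9, 7): e=[5,31,16] → X
    (3,4)@(7, 9): e=[39,13,0] → X  [on edge]
    (3,5)@(7, 11): e=[35,9,8] → X
    (4,5)@(9, 11): e=[-3,23,32] → .
    (3,6)@(7, 13): e=[31,5,16] → X
    (4,6)@(9, 13): e=[-7,19,40] → .
    (2,7)@(5, 15): e=[65,-13,0] → .  [on edge]
    (3,7)@(7, 15): e=[27,1,24] → X
    (4,7)@(9, 15): e=[-11,15,48] → .
    (3,8)@(7, 17): e=[23,-3,32] → .
  covered (8 px):
    . . . . .
    . . . . X
    . . . . X
    . . . . X
    . . . X X
    . . . X .
    . . . X .
    . . . X .
    . . . . .
    . . . . .

Result: "outside"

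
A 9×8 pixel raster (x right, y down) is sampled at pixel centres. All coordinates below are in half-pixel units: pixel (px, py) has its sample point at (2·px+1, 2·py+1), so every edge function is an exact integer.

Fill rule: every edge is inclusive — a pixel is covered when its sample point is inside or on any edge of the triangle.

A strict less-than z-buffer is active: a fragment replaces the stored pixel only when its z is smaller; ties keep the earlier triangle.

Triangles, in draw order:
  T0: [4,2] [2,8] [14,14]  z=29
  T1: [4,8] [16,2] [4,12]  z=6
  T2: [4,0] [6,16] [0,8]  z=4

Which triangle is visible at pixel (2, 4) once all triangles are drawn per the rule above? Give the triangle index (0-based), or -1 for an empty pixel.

T0:
  2·area = 84  (B↔C swapped to make it positive)
  edge (4, 2)→(14, 14): d=(10,12) inclusive
  edge (14, 14)→(2, 8): d=(-12,-6) inclusive
  edge (2, 8)→(4, 2): d=(2,-6) inclusive
    (1,2)@(3, 5): e=[42,42,0] → X  [on edge]
    (2,2)@(5, 5): e=[18,54,12] → X
    (3,2)@(7, 5): e=[-6,66,24] → .
    (1,3)@(3, 7): e=[62,18,4] → X
    (3,3)@(7, 7): e=[14,42,28] → X
    (4,3)@(9, 7): e=[-10,54,40] → .
    (1,4)@(3, 9): e=[82,-6,8] → .
    (2,4)@(5, 9): e=[58,6,20] → X
    (4,4)@(9, 9): e=[10,30,44] → X
    (5,4)@(11, 9): e=[-14,42,56] → .
    (0,5)@(1, 11): e=[126,-42,0] → .  [on edge]
    (2,5)@(5, 11): e=[78,-18,24] → .
  covered (11 px):
    . . . . . . . . .
    . . . . . . . . .
    . X X . . . . . .
    . X X X . . . . .
    . . X X X . . . .
    . . . . X X . . .
    . . . . . . X . .
    . . . . . . . . .
T1:
  2·area = 48
  edge (4, 8)→(16, 2): d=(12,-6) inclusive
  edge (16, 2)→(4, 12): d=(-12,10) inclusive
  edge (4, 12)→(4, 8): d=(0,-4) inclusive
    (5,2)@(11, 5): e=[6,14,28] → X
    (6,2)@(13, 5): e=[18,-6,36] → .
    (3,3)@(7, 7): e=[6,30,12] → X
    (4,3)@(9, 7): e=[18,10,20] → X
    (5,3)@(11, 7): e=[30,-10,28] → .
    (2,4)@(5, 9): e=[18,26,4] → X
    (4,4)@(9, 9): e=[42,-14,20] → .
    (2,5)@(5, 11): e=[42,2,4] → X
    (3,5)@(7, 11): e=[54,-18,12] → .
    (2,6)@(5, 13): e=[66,-22,4] → .
  covered (6 px):
    . . . . . . . . .
    . . . . . . . . .
    . . . . . X . . .
    . . . X X . . . .
    . . X X . . . . .
    . . X . . . . . .
    . . . . . . . . .
    . . . . . . . . .
T2:
  2·area = 80
  edge (4, 0)→(6, 16): d=(2,16) inclusive
  edge (6, 16)→(0, 8): d=(-6,-8) inclusive
  edge (0, 8)→(4, 0): d=(4,-8) inclusive
    (1,1)@(3, 3): e=[22,54,4] → X
    (2,1)@(5, 3): e=[-10,70,20] → .
    (1,2)@(3, 5): e=[26,42,12] → X
    (2,2)@(5, 5): e=[-6,58,28] → .
    (0,3)@(1, 7): e=[62,14,4] → X
    (2,3)@(5, 7): e=[-2,46,36] → .
    (0,4)@(1, 9): e=[66,2,12] → X
    (2,4)@(5, 9): e=[2,34,44] → X
    (3,4)@(7, 9): e=[-30,50,60] → .
    (0,5)@(1, 11): e=[70,-10,20] → .
    (1,5)@(3, 11): e=[38,6,36] → X
    (3,5)@(7, 11): e=[-26,38,68] → .
  covered (10 px):
    . . . . . . . . .
    . X . . . . . . .
    . X . . . . . . .
    X X . . . . . . .
    X X X . . . . . .
    . X X . . . . . .
    . . X . . . . . .
    . . . . . . . . .

Z-buffer (winner per pixel, '.' = empty):
  . . . . . . . . .
  . 2 . . . . . . .
  . 2 0 . . 1 . . .
  2 2 0 1 1 . . . .
  2 2 2 1 0 . . . .
  . 2 2 . 0 0 . . .
  . . 2 . . . 0 . .
  . . . . . . . . .

Answer: 2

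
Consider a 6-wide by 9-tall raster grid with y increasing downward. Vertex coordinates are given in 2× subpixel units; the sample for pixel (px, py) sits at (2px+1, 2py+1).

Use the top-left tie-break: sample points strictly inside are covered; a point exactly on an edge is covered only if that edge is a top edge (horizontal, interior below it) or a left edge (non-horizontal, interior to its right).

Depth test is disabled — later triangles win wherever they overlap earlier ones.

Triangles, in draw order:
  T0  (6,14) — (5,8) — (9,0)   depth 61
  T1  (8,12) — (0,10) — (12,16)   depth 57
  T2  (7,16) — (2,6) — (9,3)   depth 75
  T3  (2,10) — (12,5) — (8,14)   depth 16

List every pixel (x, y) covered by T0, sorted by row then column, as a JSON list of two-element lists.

T0:
  2·area = 32
  edge (6, 14)→(5, 8): d=(-1,-6) top-left  bias=+0
  edge (5, 8)→(9, 0): d=(4,-8) top-left  bias=+0
  edge (9, 0)→(6, 14): d=(-3,14) right/bottom  bias=-1
    (3,2)@(7, 5): e=[15,4,13] → #
    (4,2)@(9, 5): e=[27,20,-15] → ·
    (3,3)@(7, 7): e=[13,12,7] → #
    (4,3)@(9, 7): e=[25,28,-21] → ·
    (3,4)@(7, 9): e=[11,20,1] → #
    (4,4)@(9, 9): e=[23,36,-27] → ·
    (3,5)@(7, 11): e=[9,28,-5] → ·
  covered (3 px):
    · · · · · ·
    · · · · · ·
    · · · # · ·
    · · · # · ·
    · · · # · ·
    · · · · · ·
    · · · · · ·
    · · · · · ·
    · · · · · ·
T1:
  2·area = 24  (B↔C swapped to make it positive)
  edge (8, 12)→(12, 16): d=(4,4) right/bottom  bias=-1
  edge (12, 16)→(0, 10): d=(-12,-6) top-left  bias=+0
  edge (0, 10)→(8, 12): d=(8,2) right/bottom  bias=-1
    (0,2)@(1, 5): e=[0,66,-42] → ·  [on edge]
    (1,3)@(3, 7): e=[0,54,-30] → ·  [on edge]
    (2,4)@(5, 9): e=[0,42,-18] → ·  [on edge]
    (1,5)@(3, 11): e=[16,6,2] → #
    (2,5)@(5, 11): e=[8,18,-2] → ·
    (3,5)@(7, 11): e=[0,30,-6] → ·  [on edge]
    (1,6)@(3, 13): e=[24,-18,18] → ·
    (3,6)@(7, 13): e=[8,6,10] → #
    (4,6)@(9, 13): e=[0,18,6] → ·  [on edge]
    (3,7)@(7, 15): e=[16,-18,26] → ·
    (5,7)@(11, 15): e=[0,6,18] → ·  [on edge]
  covered (2 px):
    · · · · · ·
    · · · · · ·
    · · · · · ·
    · · · · · ·
    · · · · · ·
    · # · · · ·
    · · · # · ·
    · · · · · ·
    · · · · · ·
T2:
  2·area = 85
  edge (7, 16)→(2, 6): d=(-5,-10) top-left  bias=+0
  edge (2, 6)→(9, 3): d=(7,-3) top-left  bias=+0
  edge (9, 3)→(7, 16): d=(-2,13) right/bottom  bias=-1
    (4,1)@(9, 3): e=[85,0,0] → ·  [on edge]
    (2,2)@(5, 5): e=[35,2,48] → #
    (3,2)@(7, 5): e=[55,8,22] → #
    (4,2)@(9, 5): e=[75,14,-4] → ·
    (1,3)@(3, 7): e=[5,10,70] → #
    (4,3)@(9, 7): e=[65,28,-8] → ·
    (1,4)@(3, 9): e=[-5,24,66] → ·
    (2,4)@(5, 9): e=[15,30,40] → #
    (4,4)@(9, 9): e=[55,42,-12] → ·
    (2,5)@(5, 11): e=[5,44,36] → #
    (4,5)@(9, 11): e=[45,56,-16] → ·
    (2,6)@(5, 13): e=[-5,58,32] → ·
  covered (11 px):
    · · · · · ·
    · · · · · ·
    · · # # · ·
    · # # # · ·
    · · # # · ·
    · · # # · ·
    · · · # · ·
    · · · # · ·
    · · · · · ·
T3:
  2·area = 70
  edge (2, 10)→(12, 5): d=(10,-5) top-left  bias=+0
  edge (12, 5)→(8, 14): d=(-4,9) right/bottom  bias=-1
  edge (8, 14)→(2, 10): d=(-6,-4) top-left  bias=+0
    (4,3)@(9, 7): e=[5,19,46] → #
    (5,3)@(11, 7): e=[15,1,54] → #
    (2,4)@(5, 9): e=[5,47,18] → #
    (3,4)@(7, 9): e=[15,29,26] → #
    (5,4)@(11, 9): e=[35,-7,42] → ·
    (2,5)@(5, 11): e=[25,39,6] → #
    (5,5)@(11, 11): e=[55,-15,30] → ·
    (2,6)@(5, 13): e=[45,31,-6] → ·
    (3,6)@(7, 13): e=[55,13,2] → #
    (4,6)@(9, 13): e=[65,-5,10] → ·
    (3,7)@(7, 15): e=[75,5,-10] → ·
  covered (9 px):
    · · · · · ·
    · · · · · ·
    · · · · · ·
    · · · · # #
    · · # # # ·
    · · # # # ·
    · · · # · ·
    · · · · · ·
    · · · · · ·

Final: [[3,2],[3,3],[3,4]]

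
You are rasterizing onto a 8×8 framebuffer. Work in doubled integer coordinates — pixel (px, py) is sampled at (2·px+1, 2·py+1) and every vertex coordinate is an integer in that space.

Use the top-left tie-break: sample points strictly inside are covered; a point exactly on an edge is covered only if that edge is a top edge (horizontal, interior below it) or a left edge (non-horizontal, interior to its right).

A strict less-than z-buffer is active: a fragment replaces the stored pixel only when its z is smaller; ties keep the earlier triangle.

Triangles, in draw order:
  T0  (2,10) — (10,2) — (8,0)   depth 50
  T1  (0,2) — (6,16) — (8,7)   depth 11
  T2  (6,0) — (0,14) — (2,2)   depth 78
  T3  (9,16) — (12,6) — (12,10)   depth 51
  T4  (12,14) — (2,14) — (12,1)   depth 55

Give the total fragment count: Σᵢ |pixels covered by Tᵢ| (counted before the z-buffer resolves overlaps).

T0:
  2·area = 32  (B↔C swapped to make it positive)
  edge (2, 10)→(8, 0): d=(6,-10) top-left  bias=+0
  edge (8, 0)→(10, 2): d=(2,2) right/bottom  bias=-1
  edge (10, 2)→(2, 10): d=(-8,8) right/bottom  bias=-1
    (4,0)@(9, 1): e=[16,0,16] → .  [on edge]
    (5,0)@(11, 1): e=[36,-4,0] → .  [on edge]
    (3,1)@(7, 3): e=[8,8,16] → X
    (4,1)@(9, 3): e=[28,4,0] → .  [on edge]
    (5,1)@(11, 3): e=[48,0,-16] → .  [on edge]
    (2,2)@(5, 5): e=[0,16,16] → X  [on edge]
    (3,2)@(7, 5): e=[20,12,0] → .  [on edge]
    (6,2)@(13, 5): e=[80,0,-48] → .  [on edge]
    (2,3)@(5, 7): e=[12,20,0] → .  [on edge]
    (7,3)@(15, 7): e=[112,0,-80] → .  [on edge]
    (1,4)@(3, 9): e=[4,28,0] → .  [on edge]
    (0,5)@(1, 11): e=[-4,36,0] → .  [on edge]
  covered (2 px):
    . . . . . . . .
    . . . X . . . .
    . . X . . . . .
    . . . . . . . .
    . . . . . . . .
    . . . . . . . .
    . . . . . . . .
    . . . . . . . .
T1:
  2·area = 82  (B↔C swapped to make it positive)
  edge (0, 2)→(8, 7): d=(8,5) right/bottom  bias=-1
  edge (8, 7)→(6, 16): d=(-2,9) right/bottom  bias=-1
  edge (6, 16)→(0, 2): d=(-6,-14) top-left  bias=+0
    (0,1)@(1, 3): e=[3,71,8] → X
    (1,1)@(3, 3): e=[-7,53,36] → .
    (0,2)@(1, 5): e=[19,67,-4] → .
    (1,2)@(3, 5): e=[9,49,24] → X
    (2,2)@(5, 5): e=[-1,31,52] → .
    (1,3)@(3, 7): e=[25,45,12] → X
    (2,3)@(5, 7): e=[15,27,40] → X
    (3,3)@(7, 7): e=[5,9,68] → X
    (4,3)@(9, 7): e=[-5,-9,96] → .
    (1,4)@(3, 9): e=[41,41,0] → X  [on edge]
    (4,4)@(9, 9): e=[11,-13,84] → .
    (1,5)@(3, 11): e=[57,37,-12] → .
  covered (11 px):
    . . . . . . . .
    X . . . . . . .
    . X . . . . . .
    . X X X . . . .
    . X X X . . . .
    . . X X . . . .
    . . X . . . . .
    . . . . . . . .
T2:
  2·area = 44
  edge (6, 0)→(0, 14): d=(-6,14) right/bottom  bias=-1
  edge (0, 14)→(2, 2): d=(2,-12) top-left  bias=+0
  edge (2, 2)→(6, 0): d=(4,-2) top-left  bias=+0
    (2,0)@(5, 1): e=[8,34,2] → X
    (3,0)@(7, 1): e=[-20,58,6] → .
    (1,1)@(3, 3): e=[24,14,6] → X
    (2,1)@(5, 3): e=[-4,38,10] → .
    (1,2)@(3, 5): e=[12,18,14] → X
    (2,2)@(5, 5): e=[-16,42,18] → .
    (1,3)@(3, 7): e=[0,22,22] → .  [on edge]
    (0,4)@(1, 9): e=[16,2,26] → X
    (1,4)@(3, 9): e=[-12,26,30] → .
    (0,5)@(1, 11): e=[4,6,34] → X
    (1,5)@(3, 11): e=[-24,30,38] → .
    (0,6)@(1, 13): e=[-8,10,42] → .
  covered (5 px):
    . . X . . . . .
    . X . . . . . .
    . X . . . . . .
    . . . . . . . .
    X . . . . . . .
    X . . . . . . .
    . . . . . . . .
    . . . . . . . .
T3:
  2·area = 12
  edge (9, 16)→(12, 6): d=(3,-10) top-left  bias=+0
  edge (12, 6)→(12, 10): d=(0,4) right/bottom  bias=-1
  edge (12, 10)→(9, 16): d=(-3,6) right/bottom  bias=-1
    (5,5)@(11, 11): e=[5,4,3] → X
    (6,5)@(13, 11): e=[25,-4,-9] → .
    (5,6)@(11, 13): e=[11,4,-3] → .
  covered (1 px):
    . . . . . . . .
    . . . . . . . .
    . . . . . . . .
    . . . . . . . .
    . . . . . . . .
    . . . . . X . .
    . . . . . . . .
    . . . . . . . .
T4:
  2·area = 130
  edge (12, 14)→(2, 14): d=(-10,0) right/bottom  bias=-1
  edge (2, 14)→(12, 1): d=(10,-13) top-left  bias=+0
  edge (12, 1)→(12, 14): d=(0,13) right/bottom  bias=-1
    (5,1)@(11, 3): e=[110,7,13] → X
    (6,1)@(13, 3): e=[110,33,-13] → .
    (4,2)@(9, 5): e=[90,1,39] → X
    (6,2)@(13, 5): e=[90,53,-13] → .
    (4,3)@(9, 7): e=[70,21,39] → X
    (6,3)@(13, 7): e=[70,73,-13] → .
    (3,4)@(7, 9): e=[50,15,65] → X
    (6,4)@(13, 9): e=[50,93,-13] → .
    (2,5)@(5, 11): e=[30,9,91] → X
    (6,5)@(13, 11): e=[30,113,-13] → .
    (1,6)@(3, 13): e=[10,3,117] → X
    (6,6)@(13, 13): e=[10,133,-13] → .
  covered (17 px):
    . . . . . . . .
    . . . . . X . .
    . . . . X X . .
    . . . . X X . .
    . . . X X X . .
    . . X X X X . .
    . X X X X X . .
    . . . . . . . .

Final: 36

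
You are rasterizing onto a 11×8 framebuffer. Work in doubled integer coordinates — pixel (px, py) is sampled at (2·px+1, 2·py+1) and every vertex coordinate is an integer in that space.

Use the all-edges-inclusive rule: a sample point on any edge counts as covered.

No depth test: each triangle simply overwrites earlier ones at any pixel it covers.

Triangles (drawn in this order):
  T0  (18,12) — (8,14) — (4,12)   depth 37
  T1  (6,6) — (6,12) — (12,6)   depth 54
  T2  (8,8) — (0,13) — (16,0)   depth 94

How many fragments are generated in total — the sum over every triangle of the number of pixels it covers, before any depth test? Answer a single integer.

T0:
  2·area = 28
  edge (18, 12)→(8, 14): d=(-10,2) inclusive
  edge (8, 14)→(4, 12): d=(-4,-2) inclusive
  edge (4, 12)→(18, 12): d=(14,0) inclusive
    (3,6)@(7, 13): e=[12,2,14] → █
    (4,6)@(9, 13): e=[8,6,14] → █
    (5,6)@(11, 13): e=[4,10,14] → █
    (6,6)@(13, 13): e=[0,14,14] → █  [on edge]
    (7,6)@(15, 13): e=[-4,18,14] → ·
    (1,7)@(3, 15): e=[0,-14,42] → ·  [on edge]
    (3,7)@(7, 15): e=[-8,-6,42] → ·
    (4,7)@(9, 15): e=[-12,-2,42] → ·
    (5,7)@(11, 15): e=[-16,2,42] → ·
    (6,7)@(13, 15): e=[-20,6,42] → ·
  covered (4 px):
    · · · · · · · · · · ·
    · · · · · · · · · · ·
    · · · · · · · · · · ·
    · · · · · · · · · · ·
    · · · · · · · · · · ·
    · · · · · · · · · · ·
    · · · █ █ █ █ · · · ·
    · · · · · · · · · · ·
T1:
  2·area = 36  (B↔C swapped to make it positive)
  edge (6, 6)→(12, 6): d=(6,0) inclusive
  edge (12, 6)→(6, 12): d=(-6,6) inclusive
  edge (6, 12)→(6, 6): d=(0,-6) inclusive
    (8,0)@(17, 1): e=[-30,0,66] → ·  [on edge]
    (7,1)@(15, 3): e=[-18,0,54] → ·  [on edge]
    (6,2)@(13, 5): e=[-6,0,42] → ·  [on edge]
    (3,3)@(7, 7): e=[6,24,6] → █
    (4,3)@(9, 7): e=[6,12,18] → █
    (5,3)@(11, 7): e=[6,0,30] → █  [on edge]
    (6,3)@(13, 7): e=[6,-12,42] → ·
    (3,4)@(7, 9): e=[18,12,6] → █
    (4,4)@(9, 9): e=[18,0,18] → █  [on edge]
    (5,4)@(11, 9): e=[18,-12,30] → ·
    (3,5)@(7, 11): e=[30,0,6] → █  [on edge]
    (4,5)@(9, 11): e=[30,-12,18] → ·
    (2,6)@(5, 13): e=[42,0,-6] → ·  [on edge]
    (1,7)@(3, 15): e=[54,0,-18] → ·  [on edge]
  covered (6 px):
    · · · · · · · · · · ·
    · · · · · · · · · · ·
    · · · · · · · · · · ·
    · · · █ █ █ · · · · ·
    · · · █ █ · · · · · ·
    · · · █ · · · · · · ·
    · · · · · · · · · · ·
    · · · · · · · · · · ·
T2:
  2·area = 24
  edge (8, 8)→(0, 13): d=(-8,5) inclusive
  edge (0, 13)→(16, 0): d=(16,-13) inclusive
  edge (16, 0)→(8, 8): d=(-8,8) inclusive
    (7,0)@(15, 1): e=[21,3,0] → █  [on edge]
    (8,0)@(17, 1): e=[11,29,-16] → ·
    (6,1)@(13, 3): e=[15,9,0] → █  [on edge]
    (7,1)@(15, 3): e=[5,35,-16] → ·
    (5,2)@(11, 5): e=[9,15,0] → █  [on edge]
    (6,2)@(13, 5): e=[-1,41,-16] → ·
    (4,3)@(9, 7): e=[3,21,0] → █  [on edge]
    (5,3)@(11, 7): e=[-7,47,-16] → ·
    (2,4)@(5, 9): e=[7,1,16] → █
    (3,4)@(7, 9): e=[-3,27,0] → ·  [on edge]
    (4,4)@(9, 9): e=[-13,53,-16] → ·
    (1,5)@(3, 11): e=[1,7,16] → █
    (2,5)@(5, 11): e=[-9,33,0] → ·  [on edge]
    (1,6)@(3, 13): e=[-15,39,0] → ·  [on edge]
    (0,7)@(1, 15): e=[-21,45,0] → ·  [on edge]
  covered (6 px):
    · · · · · · · █ · · ·
    · · · · · · █ · · · ·
    · · · · · █ · · · · ·
    · · · · █ · · · · · ·
    · · █ · · · · · · · ·
    · █ · · · · · · · · ·
    · · · · · · · · · · ·
    · · · · · · · · · · ·

Final: 16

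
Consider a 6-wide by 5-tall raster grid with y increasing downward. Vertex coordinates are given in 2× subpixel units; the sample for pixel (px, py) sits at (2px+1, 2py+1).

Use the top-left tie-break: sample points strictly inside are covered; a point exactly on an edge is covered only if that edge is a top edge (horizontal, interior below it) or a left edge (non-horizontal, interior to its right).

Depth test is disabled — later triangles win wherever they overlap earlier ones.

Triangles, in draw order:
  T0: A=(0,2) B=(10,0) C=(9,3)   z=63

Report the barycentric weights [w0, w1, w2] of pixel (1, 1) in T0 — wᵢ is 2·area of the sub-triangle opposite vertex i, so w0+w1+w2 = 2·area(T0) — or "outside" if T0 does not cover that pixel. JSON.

T0:
  2·area = 28
  edge (0, 2)→(10, 0): d=(10,-2) top-left  bias=+0
  edge (10, 0)→(9, 3): d=(-1,3) right/bottom  bias=-1
  edge (9, 3)→(0, 2): d=(-9,-1) top-left  bias=+0
    (2,0)@(5, 1): e=[0,14,14] → X  [on edge]
    (3,0)@(7, 1): e=[4,8,16] → X
    (4,0)@(9, 1): e=[8,2,18] → X
    (5,0)@(11, 1): e=[12,-4,20] → .
    (2,1)@(5, 3): e=[20,12,-4] → .
    (3,1)@(7, 3): e=[24,6,-2] → .
    (4,1)@(9, 3): e=[28,0,0] → .  [on edge]
    (3,4)@(7, 9): e=[84,0,-56] → .  [on edge]
  covered (3 px):
    . . X X X .
    . . . . . .
    . . . . . .
    . . . . . .
    . . . . . .

Final: "outside"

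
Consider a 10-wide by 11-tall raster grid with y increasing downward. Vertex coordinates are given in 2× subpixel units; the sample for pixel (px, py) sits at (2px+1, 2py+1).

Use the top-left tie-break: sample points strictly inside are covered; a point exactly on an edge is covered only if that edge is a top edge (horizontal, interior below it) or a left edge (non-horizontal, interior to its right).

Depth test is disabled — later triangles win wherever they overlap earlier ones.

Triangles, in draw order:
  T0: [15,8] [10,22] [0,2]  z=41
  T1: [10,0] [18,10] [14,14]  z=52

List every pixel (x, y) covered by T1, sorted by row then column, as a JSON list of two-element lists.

T0:
  2·area = 240
  edge (15, 8)→(10, 22): d=(-5,14) right/bottom  bias=-1
  edge (10, 22)→(0, 2): d=(-10,-20) top-left  bias=+0
  edge (0, 2)→(15, 8): d=(15,6) right/bottom  bias=-1
    (0,1)@(1, 3): e=[221,10,9] → #
    (1,1)@(3, 3): e=[193,50,-3] → ·
    (0,2)@(1, 5): e=[211,-10,39] → ·
    (1,2)@(3, 5): e=[183,30,27] → #
    (2,2)@(5, 5): e=[155,70,15] → #
    (3,2)@(7, 5): e=[127,110,3] → #
    (4,2)@(9, 5): e=[99,150,-9] → ·
    (1,3)@(3, 7): e=[173,10,57] → #
    (4,3)@(9, 7): e=[89,130,21] → #
    (5,3)@(11, 7): e=[61,170,9] → #
    (6,3)@(13, 7): e=[33,210,-3] → ·
    (1,4)@(3, 9): e=[163,-10,87] → ·
  covered (30 px):
    · · · · · · · · · ·
    # · · · · · · · · ·
    · # # # · · · · · ·
    · # # # # # · · · ·
    · · # # # # # · · ·
    · · # # # # # · · ·
    · · · # # # # · · ·
    · · · # # # · · · ·
    · · · · # # · · · ·
    · · · · # # · · · ·
    · · · · · · · · · ·
T1:
  2·area = 72
  edge (10, 0)→(18, 10): d=(8,10) right/bottom  bias=-1
  edge (18, 10)→(14, 14): d=(-4,4) right/bottom  bias=-1
  edge (14, 14)→(10, 0): d=(-4,-14) top-left  bias=+0
    (5,1)@(11, 3): e=[14,56,2] → #
    (6,1)@(13, 3): e=[-6,48,30] → ·
    (5,2)@(11, 5): e=[30,48,-6] → ·
    (6,2)@(13, 5): e=[10,40,22] → #
    (7,2)@(15, 5): e=[-10,32,50] → ·
    (6,3)@(13, 7): e=[26,32,14] → #
    (7,3)@(15, 7): e=[6,24,42] → #
    (8,3)@(17, 7): e=[-14,16,70] → ·
    (6,4)@(13, 9): e=[42,24,6] → #
    (8,4)@(17, 9): e=[2,8,62] → #
    (9,4)@(19, 9): e=[-18,0,90] → ·  [on edge]
    (6,5)@(13, 11): e=[58,16,-2] → ·
    (8,5)@(17, 11): e=[18,0,54] → ·  [on edge]
    (7,6)@(15, 13): e=[54,0,18] → ·  [on edge]
    (6,7)@(13, 15): e=[90,0,-18] → ·  [on edge]
    (5,8)@(11, 17): e=[126,0,-54] → ·  [on edge]
    (4,9)@(9, 19): e=[162,0,-90] → ·  [on edge]
    (3,10)@(7, 21): e=[198,0,-126] → ·  [on edge]
  covered (8 px):
    · · · · · · · · · ·
    · · · · · # · · · ·
    · · · · · · # · · ·
    · · · · · · # # · ·
    · · · · · · # # # ·
    · · · · · · · # · ·
    · · · · · · · · · ·
    · · · · · · · · · ·
    · · · · · · · · · ·
    · · · · · · · · · ·
    · · · · · · · · · ·

Result: [[5,1],[6,2],[6,3],[7,3],[6,4],[7,4],[8,4],[7,5]]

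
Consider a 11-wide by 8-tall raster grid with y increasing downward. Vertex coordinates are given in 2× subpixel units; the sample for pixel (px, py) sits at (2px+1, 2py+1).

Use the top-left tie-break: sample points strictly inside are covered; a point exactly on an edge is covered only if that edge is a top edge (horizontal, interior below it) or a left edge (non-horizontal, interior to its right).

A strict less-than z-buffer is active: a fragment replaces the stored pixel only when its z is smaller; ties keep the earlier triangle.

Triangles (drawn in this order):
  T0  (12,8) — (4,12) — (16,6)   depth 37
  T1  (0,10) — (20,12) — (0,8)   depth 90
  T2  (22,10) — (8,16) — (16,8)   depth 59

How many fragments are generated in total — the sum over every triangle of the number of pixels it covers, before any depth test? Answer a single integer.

T0:
  degenerate (2·area = 0) — covers nothing
T1:
  2·area = 40  (B↔C swapped to make it positive)
  edge (0, 10)→(0, 8): d=(0,-2) top-left  bias=+0
  edge (0, 8)→(20, 12): d=(20,4) right/bottom  bias=-1
  edge (20, 12)→(0, 10): d=(-20,-2) top-left  bias=+0
    (0,4)@(1, 9): e=[2,16,22] → #
    (1,4)@(3, 9): e=[6,8,26] → #
    (2,4)@(5, 9): e=[10,0,30] → ·  [on edge]
    (0,5)@(1, 11): e=[2,56,-18] → ·
    (1,5)@(3, 11): e=[6,48,-14] → ·
    (5,5)@(11, 11): e=[22,16,2] → #
    (6,5)@(13, 11): e=[26,8,6] → #
    (7,5)@(15, 11): e=[30,0,10] → ·  [on edge]
    (5,6)@(11, 13): e=[22,56,-38] → ·
    (6,6)@(13, 13): e=[26,48,-34] → ·
  covered (4 px):
    · · · · · · · · · · ·
    · · · · · · · · · · ·
    · · · · · · · · · · ·
    · · · · · · · · · · ·
    # # · · · · · · · · ·
    · · · · · # # · · · ·
    · · · · · · · · · · ·
    · · · · · · · · · · ·
T2:
  2·area = 64
  edge (22, 10)→(8, 16): d=(-14,6) right/bottom  bias=-1
  edge (8, 16)→(16, 8): d=(8,-8) top-left  bias=+0
  edge (16, 8)→(22, 10): d=(6,2) right/bottom  bias=-1
    (0,1)@(1, 3): e=[224,-160,0] → ·  [on edge]
    (10,1)@(21, 3): e=[104,0,-40] → ·  [on edge]
    (3,2)@(7, 5): e=[160,-96,0] → ·  [on edge]
    (9,2)@(19, 5): e=[88,0,-24] → ·  [on edge]
    (6,3)@(13, 7): e=[96,-32,0] → ·  [on edge]
    (8,3)@(17, 7): e=[72,0,-8] → ·  [on edge]
    (7,4)@(15, 9): e=[56,0,8] → #  [on edge]
    (8,4)@(17, 9): e=[44,16,4] → #
    (9,4)@(19, 9): e=[32,32,0] → ·  [on edge]
    (6,5)@(13, 11): e=[40,0,24] → #  [on edge]
    (9,5)@(19, 11): e=[4,48,12] → #
    (10,5)@(21, 11): e=[-8,64,8] → ·
    (5,6)@(11, 13): e=[24,0,40] → #  [on edge]
    (7,6)@(15, 13): e=[0,32,32] → ·  [on edge]
    (4,7)@(9, 15): e=[8,0,56] → #  [on edge]
  covered (9 px):
    · · · · · · · · · · ·
    · · · · · · · · · · ·
    · · · · · · · · · · ·
    · · · · · · · · · · ·
    · · · · · · · # # · ·
    · · · · · · # # # # ·
    · · · · · # # · · · ·
    · · · · # · · · · · ·

Final: 13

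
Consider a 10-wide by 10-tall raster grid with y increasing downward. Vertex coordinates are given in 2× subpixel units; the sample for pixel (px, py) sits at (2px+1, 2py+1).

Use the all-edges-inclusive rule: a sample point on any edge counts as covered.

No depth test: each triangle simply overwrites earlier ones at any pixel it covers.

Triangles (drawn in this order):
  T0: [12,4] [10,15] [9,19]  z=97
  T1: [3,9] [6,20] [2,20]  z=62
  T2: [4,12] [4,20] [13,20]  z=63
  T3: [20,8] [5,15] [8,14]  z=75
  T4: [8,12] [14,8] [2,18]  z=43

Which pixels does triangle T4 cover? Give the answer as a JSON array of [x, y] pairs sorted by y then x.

T0:
  2·area = 3
  edge (12, 4)→(10, 15): d=(-2,11) inclusive
  edge (10, 15)→(9, 19): d=(-1,4) inclusive
  edge (9, 19)→(12, 4): d=(3,-15) inclusive
    (6,1)@(13, 3): e=[-9,0,12] → ·  [on edge]
    (5,4)@(11, 9): e=[1,2,0] → █  [on edge]
    (6,4)@(13, 9): e=[-21,-6,30] → ·
    (5,5)@(11, 11): e=[-3,0,6] → ·  [on edge]
    (4,9)@(9, 19): e=[3,0,0] → █  [on edge]
    (5,9)@(11, 19): e=[-19,-8,30] → ·
  covered (2 px):
    · · · · · · · · · ·
    · · · · · · · · · ·
    · · · · · · · · · ·
    · · · · · · · · · ·
    · · · · · █ · · · ·
    · · · · · · · · · ·
    · · · · · · · · · ·
    · · · · · · · · · ·
    · · · · · · · · · ·
    · · · · █ · · · · ·
T1:
  2·area = 44
  edge (3, 9)→(6, 20): d=(3,11) inclusive
  edge (6, 20)→(2, 20): d=(-4,0) inclusive
  edge (2, 20)→(3, 9): d=(1,-11) inclusive
    (1,4)@(3, 9): e=[0,44,0] → █  [on edge]
    (2,4)@(5, 9): e=[-22,44,22] → ·
    (1,5)@(3, 11): e=[6,36,2] → █
    (2,5)@(5, 11): e=[-16,36,24] → ·
    (1,6)@(3, 13): e=[12,28,4] → █
    (2,6)@(5, 13): e=[-10,28,26] → ·
    (1,7)@(3, 15): e=[18,20,6] → █
    (2,7)@(5, 15): e=[-4,20,28] → ·
    (1,8)@(3, 17): e=[24,12,8] → █
    (2,8)@(5, 17): e=[2,12,30] → █
    (3,8)@(7, 17): e=[-20,12,52] → ·
    (1,9)@(3, 19): e=[30,4,10] → █
  covered (8 px):
    · · · · · · · · · ·
    · · · · · · · · · ·
    · · · · · · · · · ·
    · · · · · · · · · ·
    · █ · · · · · · · ·
    · █ · · · · · · · ·
    · █ · · · · · · · ·
    · █ · · · · · · · ·
    · █ █ · · · · · · ·
    · █ █ · · · · · · ·
T2:
  2·area = 72  (B↔C swapped to make it positive)
  edge (4, 12)→(13, 20): d=(9,8) inclusive
  edge (13, 20)→(4, 20): d=(-9,0) inclusive
  edge (4, 20)→(4, 12): d=(0,-8) inclusive
    (2,6)@(5, 13): e=[1,63,8] → █
    (3,6)@(7, 13): e=[-15,63,24] → ·
    (2,7)@(5, 15): e=[19,45,8] → █
    (3,7)@(7, 15): e=[3,45,24] → █
    (4,7)@(9, 15): e=[-13,45,40] → ·
    (2,8)@(5, 17): e=[37,27,8] → █
    (4,8)@(9, 17): e=[5,27,40] → █
    (5,8)@(11, 17): e=[-11,27,56] → ·
    (2,9)@(5, 19): e=[55,9,8] → █
    (5,9)@(11, 19): e=[7,9,56] → █
    (6,9)@(13, 19): e=[-9,9,72] → ·
  covered (10 px):
    · · · · · · · · · ·
    · · · · · · · · · ·
    · · · · · · · · · ·
    · · · · · · · · · ·
    · · · · · · · · · ·
    · · · · · · · · · ·
    · · █ · · · · · · ·
    · · █ █ · · · · · ·
    · · █ █ █ · · · · ·
    · · █ █ █ █ · · · ·
T3:
  2·area = 6  (B↔C swapped to make it positive)
  edge (20, 8)→(8, 14): d=(-12,6) inclusive
  edge (8, 14)→(5, 15): d=(-3,1) inclusive
  edge (5, 15)→(20, 8): d=(15,-7) inclusive
    (8,5)@(17, 11): e=[-18,0,24] → ·  [on edge]
    (5,6)@(11, 13): e=[-6,0,12] → ·  [on edge]
    (2,7)@(5, 15): e=[6,0,0] → █  [on edge]
    (3,7)@(7, 15): e=[-6,-2,14] → ·
    (2,8)@(5, 17): e=[-18,-6,30] → ·
  covered (1 px):
    · · · · · · · · · ·
    · · · · · · · · · ·
    · · · · · · · · · ·
    · · · · · · · · · ·
    · · · · · · · · · ·
    · · · · · · · · · ·
    · · · · · · · · · ·
    · · █ · · · · · · ·
    · · · · · · · · · ·
    · · · · · · · · · ·
T4:
  2·area = 12
  edge (8, 12)→(14, 8): d=(6,-4) inclusive
  edge (14, 8)→(2, 18): d=(-12,10) inclusive
  edge (2, 18)→(8, 12): d=(6,-6) inclusive
    (9,0)@(19, 1): e=[-22,34,0] → ·  [on edge]
    (8,1)@(17, 3): e=[-18,30,0] → ·  [on edge]
    (7,2)@(15, 5): e=[-14,26,0] → ·  [on edge]
    (6,3)@(13, 7): e=[-10,22,0] → ·  [on edge]
    (5,4)@(11, 9): e=[-6,18,0] → ·  [on edge]
    (4,5)@(9, 11): e=[-2,14,0] → ·  [on edge]
    (3,6)@(7, 13): e=[2,10,0] → █  [on edge]
    (4,6)@(9, 13): e=[10,-10,12] → ·
    (2,7)@(5, 15): e=[6,6,0] → █  [on edge]
    (3,7)@(7, 15): e=[14,-14,12] → ·
    (1,8)@(3, 17): e=[10,2,0] → █  [on edge]
    (2,8)@(5, 17): e=[18,-18,12] → ·
    (0,9)@(1, 19): e=[14,-2,0] → ·  [on edge]
  covered (3 px):
    · · · · · · · · · ·
    · · · · · · · · · ·
    · · · · · · · · · ·
    · · · · · · · · · ·
    · · · · · · · · · ·
    · · · · · · · · · ·
    · · · █ · · · · · ·
    · · █ · · · · · · ·
    · █ · · · · · · · ·
    · · · · · · · · · ·

Final: [[3,6],[2,7],[1,8]]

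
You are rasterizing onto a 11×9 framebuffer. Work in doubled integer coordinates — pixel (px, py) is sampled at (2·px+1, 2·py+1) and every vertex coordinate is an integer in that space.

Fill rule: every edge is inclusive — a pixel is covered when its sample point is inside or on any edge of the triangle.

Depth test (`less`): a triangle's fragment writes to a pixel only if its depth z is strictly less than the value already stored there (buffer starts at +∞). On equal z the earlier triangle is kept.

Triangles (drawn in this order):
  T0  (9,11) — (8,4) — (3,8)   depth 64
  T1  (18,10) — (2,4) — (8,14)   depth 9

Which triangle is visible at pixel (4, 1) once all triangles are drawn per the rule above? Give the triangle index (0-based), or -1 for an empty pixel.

T0:
  2·area = 39  (B↔C swapped to make it positive)
  edge (9, 11)→(3, 8): d=(-6,-3) inclusive
  edge (3, 8)→(8, 4): d=(5,-4) inclusive
  edge (8, 4)→(9, 11): d=(1,7) inclusive
    (3,2)@(7, 5): e=[30,1,8] → #
    (4,2)@(9, 5): e=[36,9,-6] → ·
    (0,3)@(1, 7): e=[0,-13,52] → ·  [on edge]
    (2,3)@(5, 7): e=[12,3,24] → #
    (4,3)@(9, 7): e=[24,19,-4] → ·
    (2,4)@(5, 9): e=[0,13,26] → #  [on edge]
    (4,4)@(9, 9): e=[12,29,-2] → ·
    (2,5)@(5, 11): e=[-12,23,28] → ·
    (3,5)@(7, 11): e=[-6,31,14] → ·
    (4,5)@(9, 11): e=[0,39,0] → #  [on edge]
    (5,5)@(11, 11): e=[6,47,-14] → ·
    (4,6)@(9, 13): e=[-12,49,2] → ·
    (6,6)@(13, 13): e=[0,65,-26] → ·  [on edge]
    (8,7)@(17, 15): e=[0,91,-52] → ·  [on edge]
    (10,8)@(21, 17): e=[0,117,-78] → ·  [on edge]
  covered (6 px):
    · · · · · · · · · · ·
    · · · · · · · · · · ·
    · · · # · · · · · · ·
    · · # # · · · · · · ·
    · · # # · · · · · · ·
    · · · · # · · · · · ·
    · · · · · · · · · · ·
    · · · · · · · · · · ·
    · · · · · · · · · · ·
T1:
  2·area = 124  (B↔C swapped to make it positive)
  edge (18, 10)→(8, 14): d=(-10,4) inclusive
  edge (8, 14)→(2, 4): d=(-6,-10) inclusive
  edge (2, 4)→(18, 10): d=(16,6) inclusive
    (1,2)@(3, 5): e=[110,4,10] → #
    (2,2)@(5, 5): e=[102,24,-2] → ·
    (1,3)@(3, 7): e=[90,-8,42] → ·
    (2,3)@(5, 7): e=[82,12,30] → #
    (3,3)@(7, 7): e=[74,32,18] → #
    (4,3)@(9, 7): e=[66,52,6] → #
    (5,3)@(11, 7): e=[58,72,-6] → ·
    (2,4)@(5, 9): e=[62,0,62] → #  [on edge]
    (5,4)@(11, 9): e=[38,60,26] → #
    (6,4)@(13, 9): e=[30,80,14] → #
    (7,4)@(15, 9): e=[22,100,2] → #
    (8,4)@(17, 9): e=[14,120,-10] → ·
  covered (16 px):
    · · · · · · · · · · ·
    · · · · · · · · · · ·
    · # · · · · · · · · ·
    · · # # # · · · · · ·
    · · # # # # # # · · ·
    · · · # # # # # · · ·
    · · · · # · · · · · ·
    · · · · · · · · · · ·
    · · · · · · · · · · ·

Z-buffer (winner per pixel, '.' = empty):
  . . . . . . . . . . .
  . . . . . . . . . . .
  . 1 . 0 . . . . . . .
  . . 1 1 1 . . . . . .
  . . 1 1 1 1 1 1 . . .
  . . . 1 1 1 1 1 . . .
  . . . . 1 . . . . . .
  . . . . . . . . . . .
  . . . . . . . . . . .

Result: -1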